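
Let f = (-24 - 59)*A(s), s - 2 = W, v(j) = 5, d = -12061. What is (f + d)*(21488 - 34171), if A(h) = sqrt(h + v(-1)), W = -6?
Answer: 154022352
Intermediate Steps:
s = -4 (s = 2 - 6 = -4)
A(h) = sqrt(5 + h) (A(h) = sqrt(h + 5) = sqrt(5 + h))
f = -83 (f = (-24 - 59)*sqrt(5 - 4) = -83*sqrt(1) = -83*1 = -83)
(f + d)*(21488 - 34171) = (-83 - 12061)*(21488 - 34171) = -12144*(-12683) = 154022352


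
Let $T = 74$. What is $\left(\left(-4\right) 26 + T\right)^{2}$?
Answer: $900$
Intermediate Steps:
$\left(\left(-4\right) 26 + T\right)^{2} = \left(\left(-4\right) 26 + 74\right)^{2} = \left(-104 + 74\right)^{2} = \left(-30\right)^{2} = 900$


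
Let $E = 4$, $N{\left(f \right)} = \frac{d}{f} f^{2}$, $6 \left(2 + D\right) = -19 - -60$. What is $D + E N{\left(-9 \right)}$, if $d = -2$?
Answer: $\frac{461}{6} \approx 76.833$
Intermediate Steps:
$D = \frac{29}{6}$ ($D = -2 + \frac{-19 - -60}{6} = -2 + \frac{-19 + 60}{6} = -2 + \frac{1}{6} \cdot 41 = -2 + \frac{41}{6} = \frac{29}{6} \approx 4.8333$)
$N{\left(f \right)} = - 2 f$ ($N{\left(f \right)} = - \frac{2}{f} f^{2} = - 2 f$)
$D + E N{\left(-9 \right)} = \frac{29}{6} + 4 \left(\left(-2\right) \left(-9\right)\right) = \frac{29}{6} + 4 \cdot 18 = \frac{29}{6} + 72 = \frac{461}{6}$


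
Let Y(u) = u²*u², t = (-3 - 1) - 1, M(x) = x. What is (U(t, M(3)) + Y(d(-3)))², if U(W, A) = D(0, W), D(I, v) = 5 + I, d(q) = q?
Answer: 7396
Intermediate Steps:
t = -5 (t = -4 - 1 = -5)
U(W, A) = 5 (U(W, A) = 5 + 0 = 5)
Y(u) = u⁴
(U(t, M(3)) + Y(d(-3)))² = (5 + (-3)⁴)² = (5 + 81)² = 86² = 7396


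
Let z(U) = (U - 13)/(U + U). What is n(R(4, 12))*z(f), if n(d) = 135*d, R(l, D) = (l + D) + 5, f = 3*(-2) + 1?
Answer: 5103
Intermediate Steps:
f = -5 (f = -6 + 1 = -5)
R(l, D) = 5 + D + l (R(l, D) = (D + l) + 5 = 5 + D + l)
z(U) = (-13 + U)/(2*U) (z(U) = (-13 + U)/((2*U)) = (-13 + U)*(1/(2*U)) = (-13 + U)/(2*U))
n(R(4, 12))*z(f) = (135*(5 + 12 + 4))*((½)*(-13 - 5)/(-5)) = (135*21)*((½)*(-⅕)*(-18)) = 2835*(9/5) = 5103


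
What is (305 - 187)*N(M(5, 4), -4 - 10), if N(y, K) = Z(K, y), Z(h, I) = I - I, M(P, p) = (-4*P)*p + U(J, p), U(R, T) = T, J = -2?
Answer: 0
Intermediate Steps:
M(P, p) = p - 4*P*p (M(P, p) = (-4*P)*p + p = -4*P*p + p = p - 4*P*p)
Z(h, I) = 0
N(y, K) = 0
(305 - 187)*N(M(5, 4), -4 - 10) = (305 - 187)*0 = 118*0 = 0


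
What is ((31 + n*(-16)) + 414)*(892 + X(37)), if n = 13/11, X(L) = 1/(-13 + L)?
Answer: 100343983/264 ≈ 3.8009e+5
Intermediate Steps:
n = 13/11 (n = 13*(1/11) = 13/11 ≈ 1.1818)
((31 + n*(-16)) + 414)*(892 + X(37)) = ((31 + (13/11)*(-16)) + 414)*(892 + 1/(-13 + 37)) = ((31 - 208/11) + 414)*(892 + 1/24) = (133/11 + 414)*(892 + 1/24) = (4687/11)*(21409/24) = 100343983/264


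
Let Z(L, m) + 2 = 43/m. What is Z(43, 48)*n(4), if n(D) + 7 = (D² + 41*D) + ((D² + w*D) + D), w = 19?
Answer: -14257/48 ≈ -297.02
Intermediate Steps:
Z(L, m) = -2 + 43/m
n(D) = -7 + 2*D² + 61*D (n(D) = -7 + ((D² + 41*D) + ((D² + 19*D) + D)) = -7 + ((D² + 41*D) + (D² + 20*D)) = -7 + (2*D² + 61*D) = -7 + 2*D² + 61*D)
Z(43, 48)*n(4) = (-2 + 43/48)*(-7 + 2*4² + 61*4) = (-2 + 43*(1/48))*(-7 + 2*16 + 244) = (-2 + 43/48)*(-7 + 32 + 244) = -53/48*269 = -14257/48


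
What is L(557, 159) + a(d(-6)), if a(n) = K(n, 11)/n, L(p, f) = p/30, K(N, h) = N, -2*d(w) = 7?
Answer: 587/30 ≈ 19.567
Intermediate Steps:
d(w) = -7/2 (d(w) = -½*7 = -7/2)
L(p, f) = p/30 (L(p, f) = p*(1/30) = p/30)
a(n) = 1 (a(n) = n/n = 1)
L(557, 159) + a(d(-6)) = (1/30)*557 + 1 = 557/30 + 1 = 587/30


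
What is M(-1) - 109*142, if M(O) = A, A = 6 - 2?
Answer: -15474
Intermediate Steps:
A = 4
M(O) = 4
M(-1) - 109*142 = 4 - 109*142 = 4 - 15478 = -15474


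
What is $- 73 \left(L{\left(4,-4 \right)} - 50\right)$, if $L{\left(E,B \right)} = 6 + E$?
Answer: $2920$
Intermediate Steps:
$- 73 \left(L{\left(4,-4 \right)} - 50\right) = - 73 \left(\left(6 + 4\right) - 50\right) = - 73 \left(10 - 50\right) = \left(-73\right) \left(-40\right) = 2920$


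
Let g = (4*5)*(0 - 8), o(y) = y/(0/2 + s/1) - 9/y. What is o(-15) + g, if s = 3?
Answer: -822/5 ≈ -164.40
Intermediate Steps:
o(y) = -9/y + y/3 (o(y) = y/(0/2 + 3/1) - 9/y = y/(0*(½) + 3*1) - 9/y = y/(0 + 3) - 9/y = y/3 - 9/y = -9/y + y/3)
g = -160 (g = 20*(-8) = -160)
o(-15) + g = (-9/(-15) + (⅓)*(-15)) - 160 = (-9*(-1/15) - 5) - 160 = (⅗ - 5) - 160 = -22/5 - 160 = -822/5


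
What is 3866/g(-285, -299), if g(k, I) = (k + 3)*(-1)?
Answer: 1933/141 ≈ 13.709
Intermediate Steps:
g(k, I) = -3 - k (g(k, I) = (3 + k)*(-1) = -3 - k)
3866/g(-285, -299) = 3866/(-3 - 1*(-285)) = 3866/(-3 + 285) = 3866/282 = 3866*(1/282) = 1933/141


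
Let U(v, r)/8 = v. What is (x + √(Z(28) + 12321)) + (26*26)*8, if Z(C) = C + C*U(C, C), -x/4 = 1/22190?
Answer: 60001758/11095 + 3*√2069 ≈ 5544.5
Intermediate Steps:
x = -2/11095 (x = -4/22190 = -4*1/22190 = -2/11095 ≈ -0.00018026)
U(v, r) = 8*v
Z(C) = C + 8*C² (Z(C) = C + C*(8*C) = C + 8*C²)
(x + √(Z(28) + 12321)) + (26*26)*8 = (-2/11095 + √(28*(1 + 8*28) + 12321)) + (26*26)*8 = (-2/11095 + √(28*(1 + 224) + 12321)) + 676*8 = (-2/11095 + √(28*225 + 12321)) + 5408 = (-2/11095 + √(6300 + 12321)) + 5408 = (-2/11095 + √18621) + 5408 = (-2/11095 + 3*√2069) + 5408 = 60001758/11095 + 3*√2069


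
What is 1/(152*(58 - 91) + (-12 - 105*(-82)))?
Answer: 1/3582 ≈ 0.00027917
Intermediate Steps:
1/(152*(58 - 91) + (-12 - 105*(-82))) = 1/(152*(-33) + (-12 + 8610)) = 1/(-5016 + 8598) = 1/3582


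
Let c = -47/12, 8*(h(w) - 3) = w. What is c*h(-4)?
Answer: -235/24 ≈ -9.7917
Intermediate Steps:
h(w) = 3 + w/8
c = -47/12 (c = -47*1/12 = -47/12 ≈ -3.9167)
c*h(-4) = -47*(3 + (⅛)*(-4))/12 = -47*(3 - ½)/12 = -47/12*5/2 = -235/24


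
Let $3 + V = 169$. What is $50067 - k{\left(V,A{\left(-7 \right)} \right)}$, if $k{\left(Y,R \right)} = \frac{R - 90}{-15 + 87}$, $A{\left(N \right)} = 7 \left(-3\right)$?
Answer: $\frac{1201645}{24} \approx 50069.0$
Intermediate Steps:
$V = 166$ ($V = -3 + 169 = 166$)
$A{\left(N \right)} = -21$
$k{\left(Y,R \right)} = - \frac{5}{4} + \frac{R}{72}$ ($k{\left(Y,R \right)} = \frac{-90 + R}{72} = \left(-90 + R\right) \frac{1}{72} = - \frac{5}{4} + \frac{R}{72}$)
$50067 - k{\left(V,A{\left(-7 \right)} \right)} = 50067 - \left(- \frac{5}{4} + \frac{1}{72} \left(-21\right)\right) = 50067 - \left(- \frac{5}{4} - \frac{7}{24}\right) = 50067 - - \frac{37}{24} = 50067 + \frac{37}{24} = \frac{1201645}{24}$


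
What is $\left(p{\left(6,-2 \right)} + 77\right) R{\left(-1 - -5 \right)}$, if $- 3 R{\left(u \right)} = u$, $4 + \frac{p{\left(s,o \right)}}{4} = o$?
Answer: $- \frac{212}{3} \approx -70.667$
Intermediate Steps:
$p{\left(s,o \right)} = -16 + 4 o$
$R{\left(u \right)} = - \frac{u}{3}$
$\left(p{\left(6,-2 \right)} + 77\right) R{\left(-1 - -5 \right)} = \left(\left(-16 + 4 \left(-2\right)\right) + 77\right) \left(- \frac{-1 - -5}{3}\right) = \left(\left(-16 - 8\right) + 77\right) \left(- \frac{-1 + 5}{3}\right) = \left(-24 + 77\right) \left(\left(- \frac{1}{3}\right) 4\right) = 53 \left(- \frac{4}{3}\right) = - \frac{212}{3}$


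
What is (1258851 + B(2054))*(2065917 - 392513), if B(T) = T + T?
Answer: 2113440642436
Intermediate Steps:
B(T) = 2*T
(1258851 + B(2054))*(2065917 - 392513) = (1258851 + 2*2054)*(2065917 - 392513) = (1258851 + 4108)*1673404 = 1262959*1673404 = 2113440642436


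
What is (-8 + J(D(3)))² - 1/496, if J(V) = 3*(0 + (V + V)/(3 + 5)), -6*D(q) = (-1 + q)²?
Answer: 35835/496 ≈ 72.248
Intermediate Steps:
D(q) = -(-1 + q)²/6
J(V) = 3*V/4 (J(V) = 3*(0 + (2*V)/8) = 3*(0 + (2*V)*(⅛)) = 3*(0 + V/4) = 3*(V/4) = 3*V/4)
(-8 + J(D(3)))² - 1/496 = (-8 + 3*(-(-1 + 3)²/6)/4)² - 1/496 = (-8 + 3*(-⅙*2²)/4)² - 1*1/496 = (-8 + 3*(-⅙*4)/4)² - 1/496 = (-8 + (¾)*(-⅔))² - 1/496 = (-8 - ½)² - 1/496 = (-17/2)² - 1/496 = 289/4 - 1/496 = 35835/496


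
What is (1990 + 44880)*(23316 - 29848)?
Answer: -306154840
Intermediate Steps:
(1990 + 44880)*(23316 - 29848) = 46870*(-6532) = -306154840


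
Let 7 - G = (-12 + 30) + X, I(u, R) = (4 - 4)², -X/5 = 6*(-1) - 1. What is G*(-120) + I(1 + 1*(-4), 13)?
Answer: 5520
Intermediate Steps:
X = 35 (X = -5*(6*(-1) - 1) = -5*(-6 - 1) = -5*(-7) = 35)
I(u, R) = 0 (I(u, R) = 0² = 0)
G = -46 (G = 7 - ((-12 + 30) + 35) = 7 - (18 + 35) = 7 - 1*53 = 7 - 53 = -46)
G*(-120) + I(1 + 1*(-4), 13) = -46*(-120) + 0 = 5520 + 0 = 5520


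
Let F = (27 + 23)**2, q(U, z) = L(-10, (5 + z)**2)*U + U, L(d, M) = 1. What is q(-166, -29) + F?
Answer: 2168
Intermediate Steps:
q(U, z) = 2*U (q(U, z) = 1*U + U = U + U = 2*U)
F = 2500 (F = 50**2 = 2500)
q(-166, -29) + F = 2*(-166) + 2500 = -332 + 2500 = 2168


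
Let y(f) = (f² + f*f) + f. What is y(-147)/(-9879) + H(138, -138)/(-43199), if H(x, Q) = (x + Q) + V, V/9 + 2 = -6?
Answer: -619970947/142254307 ≈ -4.3582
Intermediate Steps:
V = -72 (V = -18 + 9*(-6) = -18 - 54 = -72)
y(f) = f + 2*f² (y(f) = (f² + f²) + f = 2*f² + f = f + 2*f²)
H(x, Q) = -72 + Q + x (H(x, Q) = (x + Q) - 72 = (Q + x) - 72 = -72 + Q + x)
y(-147)/(-9879) + H(138, -138)/(-43199) = -147*(1 + 2*(-147))/(-9879) + (-72 - 138 + 138)/(-43199) = -147*(1 - 294)*(-1/9879) - 72*(-1/43199) = -147*(-293)*(-1/9879) + 72/43199 = 43071*(-1/9879) + 72/43199 = -14357/3293 + 72/43199 = -619970947/142254307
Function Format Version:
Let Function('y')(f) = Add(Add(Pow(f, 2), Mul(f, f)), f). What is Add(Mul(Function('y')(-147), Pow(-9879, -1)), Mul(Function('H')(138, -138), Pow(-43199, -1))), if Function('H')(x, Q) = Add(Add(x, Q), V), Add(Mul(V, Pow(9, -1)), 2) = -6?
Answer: Rational(-619970947, 142254307) ≈ -4.3582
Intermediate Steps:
V = -72 (V = Add(-18, Mul(9, -6)) = Add(-18, -54) = -72)
Function('y')(f) = Add(f, Mul(2, Pow(f, 2))) (Function('y')(f) = Add(Add(Pow(f, 2), Pow(f, 2)), f) = Add(Mul(2, Pow(f, 2)), f) = Add(f, Mul(2, Pow(f, 2))))
Function('H')(x, Q) = Add(-72, Q, x) (Function('H')(x, Q) = Add(Add(x, Q), -72) = Add(Add(Q, x), -72) = Add(-72, Q, x))
Add(Mul(Function('y')(-147), Pow(-9879, -1)), Mul(Function('H')(138, -138), Pow(-43199, -1))) = Add(Mul(Mul(-147, Add(1, Mul(2, -147))), Pow(-9879, -1)), Mul(Add(-72, -138, 138), Pow(-43199, -1))) = Add(Mul(Mul(-147, Add(1, -294)), Rational(-1, 9879)), Mul(-72, Rational(-1, 43199))) = Add(Mul(Mul(-147, -293), Rational(-1, 9879)), Rational(72, 43199)) = Add(Mul(43071, Rational(-1, 9879)), Rational(72, 43199)) = Add(Rational(-14357, 3293), Rational(72, 43199)) = Rational(-619970947, 142254307)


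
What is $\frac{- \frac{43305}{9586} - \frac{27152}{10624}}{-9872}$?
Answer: $\frac{22510981}{31418153344} \approx 0.0007165$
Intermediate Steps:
$\frac{- \frac{43305}{9586} - \frac{27152}{10624}}{-9872} = \left(\left(-43305\right) \frac{1}{9586} - \frac{1697}{664}\right) \left(- \frac{1}{9872}\right) = \left(- \frac{43305}{9586} - \frac{1697}{664}\right) \left(- \frac{1}{9872}\right) = \left(- \frac{22510981}{3182552}\right) \left(- \frac{1}{9872}\right) = \frac{22510981}{31418153344}$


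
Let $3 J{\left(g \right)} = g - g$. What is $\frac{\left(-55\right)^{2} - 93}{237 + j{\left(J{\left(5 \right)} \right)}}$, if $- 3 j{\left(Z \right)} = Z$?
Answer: $\frac{2932}{237} \approx 12.371$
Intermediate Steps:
$J{\left(g \right)} = 0$ ($J{\left(g \right)} = \frac{g - g}{3} = \frac{1}{3} \cdot 0 = 0$)
$j{\left(Z \right)} = - \frac{Z}{3}$
$\frac{\left(-55\right)^{2} - 93}{237 + j{\left(J{\left(5 \right)} \right)}} = \frac{\left(-55\right)^{2} - 93}{237 - 0} = \frac{3025 - 93}{237 + 0} = \frac{2932}{237}$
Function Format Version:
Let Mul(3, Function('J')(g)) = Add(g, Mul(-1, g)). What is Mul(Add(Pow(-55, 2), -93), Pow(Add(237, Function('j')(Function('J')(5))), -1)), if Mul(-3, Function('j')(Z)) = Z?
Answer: Rational(2932, 237) ≈ 12.371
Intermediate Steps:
Function('J')(g) = 0 (Function('J')(g) = Mul(Rational(1, 3), Add(g, Mul(-1, g))) = Mul(Rational(1, 3), 0) = 0)
Function('j')(Z) = Mul(Rational(-1, 3), Z)
Mul(Add(Pow(-55, 2), -93), Pow(Add(237, Function('j')(Function('J')(5))), -1)) = Mul(Add(Pow(-55, 2), -93), Pow(Add(237, Mul(Rational(-1, 3), 0)), -1)) = Mul(Add(3025, -93), Pow(Add(237, 0), -1)) = Mul(2932, Pow(237, -1)) = Mul(2932, Rational(1, 237)) = Rational(2932, 237)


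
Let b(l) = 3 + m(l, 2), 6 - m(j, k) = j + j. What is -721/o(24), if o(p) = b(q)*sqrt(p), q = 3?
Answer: -721*sqrt(6)/36 ≈ -49.058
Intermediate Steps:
m(j, k) = 6 - 2*j (m(j, k) = 6 - (j + j) = 6 - 2*j)
b(l) = 9 - 2*l (b(l) = 3 + (6 - 2*l) = 9 - 2*l)
o(p) = 3*sqrt(p) (o(p) = (9 - 2*3)*sqrt(p) = (9 - 6)*sqrt(p) = 3*sqrt(p))
-721/o(24) = -721*sqrt(6)/36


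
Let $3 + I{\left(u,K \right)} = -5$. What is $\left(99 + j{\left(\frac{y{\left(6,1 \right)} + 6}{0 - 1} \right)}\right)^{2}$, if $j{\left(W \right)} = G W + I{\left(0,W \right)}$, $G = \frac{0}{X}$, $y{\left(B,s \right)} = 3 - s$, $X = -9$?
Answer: $8281$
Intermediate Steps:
$G = 0$ ($G = \frac{0}{-9} = 0 \left(- \frac{1}{9}\right) = 0$)
$I{\left(u,K \right)} = -8$ ($I{\left(u,K \right)} = -3 - 5 = -8$)
$j{\left(W \right)} = -8$ ($j{\left(W \right)} = 0 W - 8 = 0 - 8 = -8$)
$\left(99 + j{\left(\frac{y{\left(6,1 \right)} + 6}{0 - 1} \right)}\right)^{2} = \left(99 - 8\right)^{2} = 91^{2} = 8281$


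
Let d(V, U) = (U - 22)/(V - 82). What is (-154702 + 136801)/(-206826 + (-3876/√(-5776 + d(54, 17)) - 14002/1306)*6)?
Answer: 506739892795138899/5856645541566055240 + 2465506645407*I*√1132061/20498259395481193340 ≈ 0.086524 + 0.00012797*I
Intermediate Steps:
d(V, U) = (-22 + U)/(-82 + V)
(-154702 + 136801)/(-206826 + (-3876/√(-5776 + d(54, 17)) - 14002/1306)*6) = (-154702 + 136801)/(-206826 + (-3876/√(-5776 + (-22 + 17)/(-82 + 54)) - 14002/1306)*6) = -17901/(-206826 + (-3876/√(-5776 - 5/(-28)) - 14002*1/1306)*6) = -17901/(-206826 + (-3876/√(-5776 - 1/28*(-5)) - 7001/653)*6) = -17901/(-206826 + (-3876/√(-5776 + 5/28) - 7001/653)*6) = -17901/(-206826 + (-3876*(-2*I*√1132061/161723) - 7001/653)*6) = -17901/(-206826 + (-(-7752)*I*√1132061/161723 - 7001/653)*6) = -17901/(-206826 + (7752*I*√1132061/161723 - 7001/653)*6) = -17901/(-206826 + (-7001/653 + 7752*I*√1132061/161723)*6) = -17901/(-206826 + (-42006/653 + 46512*I*√1132061/161723)) = -17901/(-135099384/653 + 46512*I*√1132061/161723)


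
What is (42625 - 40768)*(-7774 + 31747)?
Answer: 44517861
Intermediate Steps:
(42625 - 40768)*(-7774 + 31747) = 1857*23973 = 44517861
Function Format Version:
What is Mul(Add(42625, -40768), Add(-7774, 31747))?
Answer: 44517861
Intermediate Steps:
Mul(Add(42625, -40768), Add(-7774, 31747)) = Mul(1857, 23973) = 44517861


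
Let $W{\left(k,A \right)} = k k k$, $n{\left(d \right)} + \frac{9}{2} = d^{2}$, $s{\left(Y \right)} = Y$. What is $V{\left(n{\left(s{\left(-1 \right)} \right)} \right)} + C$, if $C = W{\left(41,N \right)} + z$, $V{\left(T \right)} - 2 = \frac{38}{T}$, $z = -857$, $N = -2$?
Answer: $\frac{476386}{7} \approx 68055.0$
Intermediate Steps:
$n{\left(d \right)} = - \frac{9}{2} + d^{2}$
$V{\left(T \right)} = 2 + \frac{38}{T}$
$W{\left(k,A \right)} = k^{3}$ ($W{\left(k,A \right)} = k^{2} k = k^{3}$)
$C = 68064$ ($C = 41^{3} - 857 = 68921 - 857 = 68064$)
$V{\left(n{\left(s{\left(-1 \right)} \right)} \right)} + C = \left(2 + \frac{38}{- \frac{9}{2} + \left(-1\right)^{2}}\right) + 68064 = \left(2 + \frac{38}{- \frac{9}{2} + 1}\right) + 68064 = \left(2 + \frac{38}{- \frac{7}{2}}\right) + 68064 = \left(2 + 38 \left(- \frac{2}{7}\right)\right) + 68064 = \left(2 - \frac{76}{7}\right) + 68064 = - \frac{62}{7} + 68064 = \frac{476386}{7}$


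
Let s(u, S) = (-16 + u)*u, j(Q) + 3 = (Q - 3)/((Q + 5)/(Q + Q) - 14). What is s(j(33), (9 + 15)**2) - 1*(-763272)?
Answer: 149813181561/196249 ≈ 7.6338e+5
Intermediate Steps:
j(Q) = -3 + (-3 + Q)/(-14 + (5 + Q)/(2*Q)) (j(Q) = -3 + (Q - 3)/((Q + 5)/(Q + Q) - 14) = -3 + (-3 + Q)/((5 + Q)/((2*Q)) - 14) = -3 + (-3 + Q)/((5 + Q)*(1/(2*Q)) - 14) = -3 + (-3 + Q)/((5 + Q)/(2*Q) - 14) = -3 + (-3 + Q)/(-14 + (5 + Q)/(2*Q)))
s(u, S) = u*(-16 + u)
s(j(33), (9 + 15)**2) - 1*(-763272) = ((15 - 75*33 - 2*33**2)/(-5 + 27*33))*(-16 + (15 - 75*33 - 2*33**2)/(-5 + 27*33)) - 1*(-763272) = ((15 - 2475 - 2*1089)/(-5 + 891))*(-16 + (15 - 2475 - 2*1089)/(-5 + 891)) + 763272 = ((15 - 2475 - 2178)/886)*(-16 + (15 - 2475 - 2178)/886) + 763272 = ((1/886)*(-4638))*(-16 + (1/886)*(-4638)) + 763272 = -2319*(-16 - 2319/443)/443 + 763272 = -2319/443*(-9407/443) + 763272 = 21814833/196249 + 763272 = 149813181561/196249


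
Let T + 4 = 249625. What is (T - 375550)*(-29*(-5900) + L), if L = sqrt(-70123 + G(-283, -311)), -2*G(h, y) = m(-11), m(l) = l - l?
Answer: -21546451900 - 125929*I*sqrt(70123) ≈ -2.1546e+10 - 3.3347e+7*I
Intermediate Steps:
T = 249621 (T = -4 + 249625 = 249621)
m(l) = 0
G(h, y) = 0 (G(h, y) = -1/2*0 = 0)
L = I*sqrt(70123) (L = sqrt(-70123 + 0) = sqrt(-70123) = I*sqrt(70123) ≈ 264.81*I)
(T - 375550)*(-29*(-5900) + L) = (249621 - 375550)*(-29*(-5900) + I*sqrt(70123)) = -125929*(171100 + I*sqrt(70123)) = -21546451900 - 125929*I*sqrt(70123)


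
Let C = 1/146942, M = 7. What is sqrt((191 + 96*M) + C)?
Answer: sqrt(18633854174074)/146942 ≈ 29.377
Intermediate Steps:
C = 1/146942 ≈ 6.8054e-6
sqrt((191 + 96*M) + C) = sqrt((191 + 96*7) + 1/146942) = sqrt((191 + 672) + 1/146942) = sqrt(863 + 1/146942) = sqrt(126810947/146942) = sqrt(18633854174074)/146942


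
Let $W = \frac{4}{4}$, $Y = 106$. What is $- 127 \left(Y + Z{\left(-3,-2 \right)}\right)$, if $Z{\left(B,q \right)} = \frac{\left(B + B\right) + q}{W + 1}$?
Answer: $-12954$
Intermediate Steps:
$W = 1$ ($W = 4 \cdot \frac{1}{4} = 1$)
$Z{\left(B,q \right)} = B + \frac{q}{2}$ ($Z{\left(B,q \right)} = \frac{\left(B + B\right) + q}{1 + 1} = \frac{2 B + q}{2} = \left(q + 2 B\right) \frac{1}{2} = B + \frac{q}{2}$)
$- 127 \left(Y + Z{\left(-3,-2 \right)}\right) = - 127 \left(106 + \left(-3 + \frac{1}{2} \left(-2\right)\right)\right) = - 127 \left(106 - 4\right) = \left(-127\right) 102 = -12954$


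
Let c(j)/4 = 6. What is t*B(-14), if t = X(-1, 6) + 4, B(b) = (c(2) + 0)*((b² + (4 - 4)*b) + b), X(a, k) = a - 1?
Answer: 8736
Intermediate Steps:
c(j) = 24 (c(j) = 4*6 = 24)
X(a, k) = -1 + a
B(b) = 24*b + 24*b² (B(b) = (24 + 0)*((b² + (4 - 4)*b) + b) = 24*((b² + 0*b) + b) = 24*((b² + 0) + b) = 24*(b² + b) = 24*(b + b²) = 24*b + 24*b²)
t = 2 (t = (-1 - 1) + 4 = -2 + 4 = 2)
t*B(-14) = 2*(24*(-14)*(1 - 14)) = 2*(24*(-14)*(-13)) = 2*4368 = 8736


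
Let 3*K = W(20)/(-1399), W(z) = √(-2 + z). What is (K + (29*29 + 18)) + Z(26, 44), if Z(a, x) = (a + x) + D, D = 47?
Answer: 976 - √2/1399 ≈ 976.00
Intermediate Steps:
K = -√2/1399 (K = (√(-2 + 20)/(-1399))/3 = (√18*(-1/1399))/3 = ((3*√2)*(-1/1399))/3 = (-3*√2/1399)/3 = -√2/1399 ≈ -0.0010109)
Z(a, x) = 47 + a + x (Z(a, x) = (a + x) + 47 = 47 + a + x)
(K + (29*29 + 18)) + Z(26, 44) = (-√2/1399 + (29*29 + 18)) + (47 + 26 + 44) = (-√2/1399 + (841 + 18)) + 117 = (-√2/1399 + 859) + 117 = (859 - √2/1399) + 117 = 976 - √2/1399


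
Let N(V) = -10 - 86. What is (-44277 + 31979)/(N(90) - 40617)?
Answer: 12298/40713 ≈ 0.30207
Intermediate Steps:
N(V) = -96
(-44277 + 31979)/(N(90) - 40617) = (-44277 + 31979)/(-96 - 40617) = -12298/(-40713) = -12298*(-1/40713) = 12298/40713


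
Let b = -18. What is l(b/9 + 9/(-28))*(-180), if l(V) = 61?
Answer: -10980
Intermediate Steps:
l(b/9 + 9/(-28))*(-180) = 61*(-180) = -10980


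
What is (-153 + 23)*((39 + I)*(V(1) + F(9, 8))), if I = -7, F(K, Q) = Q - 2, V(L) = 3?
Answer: -37440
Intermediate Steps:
F(K, Q) = -2 + Q
(-153 + 23)*((39 + I)*(V(1) + F(9, 8))) = (-153 + 23)*((39 - 7)*(3 + (-2 + 8))) = -4160*(3 + 6) = -4160*9 = -130*288 = -37440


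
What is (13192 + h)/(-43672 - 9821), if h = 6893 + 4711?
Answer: -24796/53493 ≈ -0.46354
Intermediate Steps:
h = 11604
(13192 + h)/(-43672 - 9821) = (13192 + 11604)/(-43672 - 9821) = 24796/(-53493) = 24796*(-1/53493) = -24796/53493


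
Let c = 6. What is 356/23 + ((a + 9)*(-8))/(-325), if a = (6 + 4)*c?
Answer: 128396/7475 ≈ 17.177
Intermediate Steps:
a = 60 (a = (6 + 4)*6 = 10*6 = 60)
356/23 + ((a + 9)*(-8))/(-325) = 356/23 + ((60 + 9)*(-8))/(-325) = 356*(1/23) + (69*(-8))*(-1/325) = 356/23 - 552*(-1/325) = 356/23 + 552/325 = 128396/7475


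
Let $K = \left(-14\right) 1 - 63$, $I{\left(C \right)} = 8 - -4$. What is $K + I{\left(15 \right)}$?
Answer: $-65$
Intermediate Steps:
$I{\left(C \right)} = 12$ ($I{\left(C \right)} = 8 + 4 = 12$)
$K = -77$ ($K = -14 - 63 = -77$)
$K + I{\left(15 \right)} = -77 + 12 = -65$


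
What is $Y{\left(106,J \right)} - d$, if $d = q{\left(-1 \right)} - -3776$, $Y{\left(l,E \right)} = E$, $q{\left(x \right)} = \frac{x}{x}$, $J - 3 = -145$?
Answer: $-3919$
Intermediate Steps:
$J = -142$ ($J = 3 - 145 = -142$)
$q{\left(x \right)} = 1$
$d = 3777$ ($d = 1 - -3776 = 1 + 3776 = 3777$)
$Y{\left(106,J \right)} - d = -142 - 3777 = -3919$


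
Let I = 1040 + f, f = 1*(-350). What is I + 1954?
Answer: 2644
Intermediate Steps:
f = -350
I = 690 (I = 1040 - 350 = 690)
I + 1954 = 690 + 1954 = 2644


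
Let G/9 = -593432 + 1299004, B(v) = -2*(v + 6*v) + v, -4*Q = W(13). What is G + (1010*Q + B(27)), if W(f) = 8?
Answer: 6347777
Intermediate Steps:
Q = -2 (Q = -¼*8 = -2)
B(v) = -13*v (B(v) = -14*v + v = -13*v)
G = 6350148 (G = 9*(-593432 + 1299004) = 9*705572 = 6350148)
G + (1010*Q + B(27)) = 6350148 + (1010*(-2) - 13*27) = 6350148 + (-2020 - 351) = 6350148 - 2371 = 6347777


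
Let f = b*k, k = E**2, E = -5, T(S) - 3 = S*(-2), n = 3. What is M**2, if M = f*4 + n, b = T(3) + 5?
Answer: 41209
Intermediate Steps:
T(S) = 3 - 2*S (T(S) = 3 + S*(-2) = 3 - 2*S)
b = 2 (b = (3 - 2*3) + 5 = (3 - 6) + 5 = -3 + 5 = 2)
k = 25 (k = (-5)**2 = 25)
f = 50 (f = 2*25 = 50)
M = 203 (M = 50*4 + 3 = 200 + 3 = 203)
M**2 = 203**2 = 41209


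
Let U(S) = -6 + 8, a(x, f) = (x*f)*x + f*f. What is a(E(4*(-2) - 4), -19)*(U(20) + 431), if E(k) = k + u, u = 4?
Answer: -370215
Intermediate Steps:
E(k) = 4 + k (E(k) = k + 4 = 4 + k)
a(x, f) = f**2 + f*x**2 (a(x, f) = (f*x)*x + f**2 = f*x**2 + f**2 = f**2 + f*x**2)
U(S) = 2
a(E(4*(-2) - 4), -19)*(U(20) + 431) = (-19*(-19 + (4 + (4*(-2) - 4))**2))*(2 + 431) = -19*(-19 + (4 + (-8 - 4))**2)*433 = -19*(-19 + (4 - 12)**2)*433 = -19*(-19 + (-8)**2)*433 = -19*(-19 + 64)*433 = -19*45*433 = -855*433 = -370215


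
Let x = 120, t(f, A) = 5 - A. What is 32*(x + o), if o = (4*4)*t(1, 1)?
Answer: 5888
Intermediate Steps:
o = 64 (o = (4*4)*(5 - 1*1) = 16*(5 - 1) = 16*4 = 64)
32*(x + o) = 32*(120 + 64) = 32*184 = 5888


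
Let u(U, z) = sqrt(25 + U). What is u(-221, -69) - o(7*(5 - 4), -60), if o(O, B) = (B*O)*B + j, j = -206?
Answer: -24994 + 14*I ≈ -24994.0 + 14.0*I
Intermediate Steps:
o(O, B) = -206 + O*B**2 (o(O, B) = (B*O)*B - 206 = O*B**2 - 206 = -206 + O*B**2)
u(-221, -69) - o(7*(5 - 4), -60) = sqrt(25 - 221) - (-206 + (7*(5 - 4))*(-60)**2) = sqrt(-196) - (-206 + (7*1)*3600) = 14*I - (-206 + 7*3600) = 14*I - (-206 + 25200) = 14*I - 1*24994 = 14*I - 24994 = -24994 + 14*I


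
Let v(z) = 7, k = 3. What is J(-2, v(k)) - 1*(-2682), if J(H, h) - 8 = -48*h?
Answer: 2354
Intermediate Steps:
J(H, h) = 8 - 48*h
J(-2, v(k)) - 1*(-2682) = (8 - 48*7) - 1*(-2682) = (8 - 336) + 2682 = -328 + 2682 = 2354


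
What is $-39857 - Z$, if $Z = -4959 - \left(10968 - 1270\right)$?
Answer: $-25200$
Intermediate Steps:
$Z = -14657$ ($Z = -4959 - \left(10968 - 1270\right) = -4959 - 9698 = -14657$)
$-39857 - Z = -39857 - -14657 = -39857 + 14657 = -25200$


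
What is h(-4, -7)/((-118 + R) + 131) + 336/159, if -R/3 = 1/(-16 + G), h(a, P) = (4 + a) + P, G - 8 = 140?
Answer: 47628/30263 ≈ 1.5738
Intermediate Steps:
G = 148 (G = 8 + 140 = 148)
h(a, P) = 4 + P + a
R = -1/44 (R = -3/(-16 + 148) = -3/132 = -3*1/132 = -1/44 ≈ -0.022727)
h(-4, -7)/((-118 + R) + 131) + 336/159 = (4 - 7 - 4)/((-118 - 1/44) + 131) + 336/159 = -7/(-5193/44 + 131) + 336*(1/159) = -7/571/44 + 112/53 = -7*44/571 + 112/53 = -308/571 + 112/53 = 47628/30263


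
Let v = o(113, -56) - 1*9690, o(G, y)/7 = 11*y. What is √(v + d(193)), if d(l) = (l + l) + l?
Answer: I*√13423 ≈ 115.86*I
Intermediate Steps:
o(G, y) = 77*y (o(G, y) = 7*(11*y) = 77*y)
v = -14002 (v = 77*(-56) - 1*9690 = -4312 - 9690 = -14002)
d(l) = 3*l (d(l) = 2*l + l = 3*l)
√(v + d(193)) = √(-14002 + 3*193) = √(-14002 + 579) = √(-13423) = I*√13423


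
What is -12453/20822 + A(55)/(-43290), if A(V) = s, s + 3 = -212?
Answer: -26730682/45069219 ≈ -0.59310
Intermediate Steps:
s = -215 (s = -3 - 212 = -215)
A(V) = -215
-12453/20822 + A(55)/(-43290) = -12453/20822 - 215/(-43290) = -12453*1/20822 - 215*(-1/43290) = -12453/20822 + 43/8658 = -26730682/45069219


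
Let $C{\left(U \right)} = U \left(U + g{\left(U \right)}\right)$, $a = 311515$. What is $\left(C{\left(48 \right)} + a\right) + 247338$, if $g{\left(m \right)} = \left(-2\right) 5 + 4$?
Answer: $560869$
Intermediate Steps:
$g{\left(m \right)} = -6$ ($g{\left(m \right)} = -10 + 4 = -6$)
$C{\left(U \right)} = U \left(-6 + U\right)$ ($C{\left(U \right)} = U \left(U - 6\right) = U \left(-6 + U\right)$)
$\left(C{\left(48 \right)} + a\right) + 247338 = \left(48 \left(-6 + 48\right) + 311515\right) + 247338 = \left(48 \cdot 42 + 311515\right) + 247338 = \left(2016 + 311515\right) + 247338 = 313531 + 247338 = 560869$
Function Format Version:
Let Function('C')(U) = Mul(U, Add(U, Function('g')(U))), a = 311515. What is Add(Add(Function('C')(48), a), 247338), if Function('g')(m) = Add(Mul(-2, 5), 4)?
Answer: 560869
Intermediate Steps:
Function('g')(m) = -6 (Function('g')(m) = Add(-10, 4) = -6)
Function('C')(U) = Mul(U, Add(-6, U)) (Function('C')(U) = Mul(U, Add(U, -6)) = Mul(U, Add(-6, U)))
Add(Add(Function('C')(48), a), 247338) = Add(Add(Mul(48, Add(-6, 48)), 311515), 247338) = Add(Add(Mul(48, 42), 311515), 247338) = Add(Add(2016, 311515), 247338) = Add(313531, 247338) = 560869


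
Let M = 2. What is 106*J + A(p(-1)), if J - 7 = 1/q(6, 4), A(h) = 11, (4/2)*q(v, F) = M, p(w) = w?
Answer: 859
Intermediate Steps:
q(v, F) = 1 (q(v, F) = (½)*2 = 1)
J = 8 (J = 7 + 1/1 = 7 + 1 = 8)
106*J + A(p(-1)) = 106*8 + 11 = 848 + 11 = 859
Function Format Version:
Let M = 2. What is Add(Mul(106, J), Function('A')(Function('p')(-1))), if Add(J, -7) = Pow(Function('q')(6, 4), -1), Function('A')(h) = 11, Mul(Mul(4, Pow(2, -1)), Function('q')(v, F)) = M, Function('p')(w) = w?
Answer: 859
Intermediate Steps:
Function('q')(v, F) = 1 (Function('q')(v, F) = Mul(Rational(1, 2), 2) = 1)
J = 8 (J = Add(7, Pow(1, -1)) = Add(7, 1) = 8)
Add(Mul(106, J), Function('A')(Function('p')(-1))) = Add(Mul(106, 8), 11) = Add(848, 11) = 859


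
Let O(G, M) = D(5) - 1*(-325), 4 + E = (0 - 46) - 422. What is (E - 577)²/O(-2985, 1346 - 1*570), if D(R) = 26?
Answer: 1100401/351 ≈ 3135.0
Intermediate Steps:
E = -472 (E = -4 + ((0 - 46) - 422) = -4 + (-46 - 422) = -4 - 468 = -472)
O(G, M) = 351 (O(G, M) = 26 - 1*(-325) = 26 + 325 = 351)
(E - 577)²/O(-2985, 1346 - 1*570) = (-472 - 577)²/351 = (-1049)²*(1/351) = 1100401*(1/351) = 1100401/351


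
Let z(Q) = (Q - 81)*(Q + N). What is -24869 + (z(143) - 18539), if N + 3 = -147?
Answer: -43842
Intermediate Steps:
N = -150 (N = -3 - 147 = -150)
z(Q) = (-150 + Q)*(-81 + Q) (z(Q) = (Q - 81)*(Q - 150) = (-81 + Q)*(-150 + Q) = (-150 + Q)*(-81 + Q))
-24869 + (z(143) - 18539) = -24869 + ((12150 + 143**2 - 231*143) - 18539) = -24869 + ((12150 + 20449 - 33033) - 18539) = -24869 + (-434 - 18539) = -24869 - 18973 = -43842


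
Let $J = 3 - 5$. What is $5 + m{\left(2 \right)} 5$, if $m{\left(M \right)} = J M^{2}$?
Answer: $-35$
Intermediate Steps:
$J = -2$ ($J = 3 - 5 = -2$)
$m{\left(M \right)} = - 2 M^{2}$
$5 + m{\left(2 \right)} 5 = 5 + - 2 \cdot 2^{2} \cdot 5 = 5 + \left(-2\right) 4 \cdot 5 = 5 - 40 = -35$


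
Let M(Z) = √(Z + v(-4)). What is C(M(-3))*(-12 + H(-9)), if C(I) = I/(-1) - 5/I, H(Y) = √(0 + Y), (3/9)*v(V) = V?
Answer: √15*(2 + 8*I) ≈ 7.746 + 30.984*I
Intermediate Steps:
v(V) = 3*V
M(Z) = √(-12 + Z) (M(Z) = √(Z + 3*(-4)) = √(Z - 12) = √(-12 + Z))
H(Y) = √Y
C(I) = -I - 5/I (C(I) = I*(-1) - 5/I = -I - 5/I)
C(M(-3))*(-12 + H(-9)) = (-√(-12 - 3) - 5/√(-12 - 3))*(-12 + √(-9)) = (-√(-15) - 5*(-I*√15/15))*(-12 + 3*I) = (-I*√15 - 5*(-I*√15/15))*(-12 + 3*I) = (-I*√15 - (-1)*I*√15/3)*(-12 + 3*I) = (-I*√15 + I*√15/3)*(-12 + 3*I) = (-2*I*√15/3)*(-12 + 3*I) = -2*I*√15*(-12 + 3*I)/3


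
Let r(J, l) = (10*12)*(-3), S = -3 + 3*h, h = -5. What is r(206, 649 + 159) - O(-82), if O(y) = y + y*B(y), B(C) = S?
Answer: -1754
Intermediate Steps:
S = -18 (S = -3 + 3*(-5) = -3 - 15 = -18)
B(C) = -18
r(J, l) = -360 (r(J, l) = 120*(-3) = -360)
O(y) = -17*y (O(y) = y + y*(-18) = y - 18*y = -17*y)
r(206, 649 + 159) - O(-82) = -360 - (-17)*(-82) = -360 - 1*1394 = -360 - 1394 = -1754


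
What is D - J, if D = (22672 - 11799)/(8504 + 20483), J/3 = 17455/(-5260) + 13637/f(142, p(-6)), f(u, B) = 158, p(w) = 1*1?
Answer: -598890124069/2409051596 ≈ -248.60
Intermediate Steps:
p(w) = 1
J = 20691819/83108 (J = 3*(17455/(-5260) + 13637/158) = 3*(17455*(-1/5260) + 13637*(1/158)) = 3*(-3491/1052 + 13637/158) = 3*(6897273/83108) = 20691819/83108 ≈ 248.98)
D = 10873/28987 ≈ 0.37510
D - J = 10873/28987 - 1*20691819/83108 = 10873/28987 - 20691819/83108 = -598890124069/2409051596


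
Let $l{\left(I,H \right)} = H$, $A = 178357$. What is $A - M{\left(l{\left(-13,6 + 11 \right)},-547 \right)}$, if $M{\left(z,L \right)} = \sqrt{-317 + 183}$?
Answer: $178357 - i \sqrt{134} \approx 1.7836 \cdot 10^{5} - 11.576 i$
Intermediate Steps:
$M{\left(z,L \right)} = i \sqrt{134}$ ($M{\left(z,L \right)} = \sqrt{-134} = i \sqrt{134}$)
$A - M{\left(l{\left(-13,6 + 11 \right)},-547 \right)} = 178357 - i \sqrt{134}$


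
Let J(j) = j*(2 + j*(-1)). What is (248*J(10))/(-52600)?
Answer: 496/1315 ≈ 0.37719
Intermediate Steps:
J(j) = j*(2 - j)
(248*J(10))/(-52600) = (248*(10*(2 - 1*10)))/(-52600) = (248*(10*(2 - 10)))*(-1/52600) = (248*(10*(-8)))*(-1/52600) = (248*(-80))*(-1/52600) = -19840*(-1/52600) = 496/1315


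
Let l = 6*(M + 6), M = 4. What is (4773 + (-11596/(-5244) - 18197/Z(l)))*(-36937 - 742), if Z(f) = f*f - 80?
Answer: -829405474799867/4614720 ≈ -1.7973e+8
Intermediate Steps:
l = 60 (l = 6*(4 + 6) = 6*10 = 60)
Z(f) = -80 + f² (Z(f) = f² - 80 = -80 + f²)
(4773 + (-11596/(-5244) - 18197/Z(l)))*(-36937 - 742) = (4773 + (-11596/(-5244) - 18197/(-80 + 60²)))*(-36937 - 742) = (4773 + (-11596*(-1/5244) - 18197/(-80 + 3600)))*(-37679) = (4773 + (2899/1311 - 18197/3520))*(-37679) = (4773 - 13651787/4614720)*(-37679) = (22012406773/4614720)*(-37679) = -829405474799867/4614720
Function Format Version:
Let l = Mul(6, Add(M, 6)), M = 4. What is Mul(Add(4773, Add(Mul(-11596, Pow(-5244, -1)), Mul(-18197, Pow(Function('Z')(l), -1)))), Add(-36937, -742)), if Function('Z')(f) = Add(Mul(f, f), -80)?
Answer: Rational(-829405474799867, 4614720) ≈ -1.7973e+8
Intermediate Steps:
l = 60 (l = Mul(6, Add(4, 6)) = Mul(6, 10) = 60)
Function('Z')(f) = Add(-80, Pow(f, 2)) (Function('Z')(f) = Add(Pow(f, 2), -80) = Add(-80, Pow(f, 2)))
Mul(Add(4773, Add(Mul(-11596, Pow(-5244, -1)), Mul(-18197, Pow(Function('Z')(l), -1)))), Add(-36937, -742)) = Mul(Add(4773, Add(Mul(-11596, Pow(-5244, -1)), Mul(-18197, Pow(Add(-80, Pow(60, 2)), -1)))), Add(-36937, -742)) = Mul(Add(4773, Add(Mul(-11596, Rational(-1, 5244)), Mul(-18197, Pow(Add(-80, 3600), -1)))), -37679) = Mul(Add(4773, Add(Rational(2899, 1311), Mul(-18197, Pow(3520, -1)))), -37679) = Mul(Add(4773, Add(Rational(2899, 1311), Mul(-18197, Rational(1, 3520)))), -37679) = Mul(Add(4773, Add(Rational(2899, 1311), Rational(-18197, 3520))), -37679) = Mul(Add(4773, Rational(-13651787, 4614720)), -37679) = Mul(Rational(22012406773, 4614720), -37679) = Rational(-829405474799867, 4614720)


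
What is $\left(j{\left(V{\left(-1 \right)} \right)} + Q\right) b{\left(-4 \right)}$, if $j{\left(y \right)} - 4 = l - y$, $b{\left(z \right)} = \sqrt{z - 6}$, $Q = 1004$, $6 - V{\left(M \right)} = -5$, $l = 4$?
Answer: $1001 i \sqrt{10} \approx 3165.4 i$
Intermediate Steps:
$V{\left(M \right)} = 11$ ($V{\left(M \right)} = 6 - -5 = 6 + 5 = 11$)
$b{\left(z \right)} = \sqrt{-6 + z}$
$j{\left(y \right)} = 8 - y$ ($j{\left(y \right)} = 4 - \left(-4 + y\right) = 8 - y$)
$\left(j{\left(V{\left(-1 \right)} \right)} + Q\right) b{\left(-4 \right)} = \left(\left(8 - 11\right) + 1004\right) \sqrt{-6 - 4} = \left(\left(8 - 11\right) + 1004\right) \sqrt{-10} = \left(-3 + 1004\right) i \sqrt{10} = 1001 i \sqrt{10}$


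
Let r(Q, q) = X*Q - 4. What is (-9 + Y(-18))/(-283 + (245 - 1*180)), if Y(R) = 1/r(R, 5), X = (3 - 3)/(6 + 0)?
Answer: 37/872 ≈ 0.042431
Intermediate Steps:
X = 0 (X = 0/6 = 0*(⅙) = 0)
r(Q, q) = -4 (r(Q, q) = 0*Q - 4 = 0 - 4 = -4)
Y(R) = -¼ (Y(R) = 1/(-4) = -¼)
(-9 + Y(-18))/(-283 + (245 - 1*180)) = (-9 - ¼)/(-283 + (245 - 1*180)) = -37/(4*(-283 + (245 - 180))) = -37/(4*(-283 + 65)) = -37/4/(-218) = -37/4*(-1/218) = 37/872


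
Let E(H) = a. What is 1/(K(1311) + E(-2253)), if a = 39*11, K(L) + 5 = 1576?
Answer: 1/2000 ≈ 0.00050000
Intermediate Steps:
K(L) = 1571 (K(L) = -5 + 1576 = 1571)
a = 429
E(H) = 429
1/(K(1311) + E(-2253)) = 1/(1571 + 429) = 1/2000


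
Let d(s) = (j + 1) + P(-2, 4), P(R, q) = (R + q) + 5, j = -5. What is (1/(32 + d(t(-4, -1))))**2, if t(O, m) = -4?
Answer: 1/1225 ≈ 0.00081633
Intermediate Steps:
P(R, q) = 5 + R + q
d(s) = 3 (d(s) = (-5 + 1) + (5 - 2 + 4) = -4 + 7 = 3)
(1/(32 + d(t(-4, -1))))**2 = (1/(32 + 3))**2 = (1/35)**2 = 1/1225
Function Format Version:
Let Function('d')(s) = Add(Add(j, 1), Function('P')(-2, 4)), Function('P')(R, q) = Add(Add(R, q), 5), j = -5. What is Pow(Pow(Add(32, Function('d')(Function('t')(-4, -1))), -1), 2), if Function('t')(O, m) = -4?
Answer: Rational(1, 1225) ≈ 0.00081633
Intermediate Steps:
Function('P')(R, q) = Add(5, R, q)
Function('d')(s) = 3 (Function('d')(s) = Add(Add(-5, 1), Add(5, -2, 4)) = Add(-4, 7) = 3)
Pow(Pow(Add(32, Function('d')(Function('t')(-4, -1))), -1), 2) = Pow(Pow(Add(32, 3), -1), 2) = Pow(Pow(35, -1), 2) = Pow(Rational(1, 35), 2) = Rational(1, 1225)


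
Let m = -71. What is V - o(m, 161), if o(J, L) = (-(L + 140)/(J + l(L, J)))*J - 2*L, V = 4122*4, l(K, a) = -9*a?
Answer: 134179/8 ≈ 16772.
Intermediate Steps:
V = 16488
o(J, L) = 35/2 - 15*L/8 (o(J, L) = (-(L + 140)/(J - 9*J))*J - 2*L = (-(140 + L)/((-8*J)))*J - 2*L = (-(140 + L)*(-1/(8*J)))*J - 2*L = (-(-1)*(140 + L)/(8*J))*J - 2*L = ((140 + L)/(8*J))*J - 2*L = (35/2 + L/8) - 2*L = 35/2 - 15*L/8)
V - o(m, 161) = 16488 - (35/2 - 15/8*161) = 16488 - (35/2 - 2415/8) = 16488 - 1*(-2275/8) = 16488 + 2275/8 = 134179/8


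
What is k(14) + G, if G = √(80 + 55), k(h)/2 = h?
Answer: 28 + 3*√15 ≈ 39.619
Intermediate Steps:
k(h) = 2*h
G = 3*√15 (G = √135 = 3*√15 ≈ 11.619)
k(14) + G = 2*14 + 3*√15 = 28 + 3*√15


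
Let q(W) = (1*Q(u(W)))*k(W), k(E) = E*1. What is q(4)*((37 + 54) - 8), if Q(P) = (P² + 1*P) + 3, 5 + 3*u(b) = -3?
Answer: 22244/9 ≈ 2471.6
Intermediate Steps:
u(b) = -8/3 (u(b) = -5/3 + (⅓)*(-3) = -5/3 - 1 = -8/3)
Q(P) = 3 + P + P² (Q(P) = (P² + P) + 3 = (P + P²) + 3 = 3 + P + P²)
k(E) = E
q(W) = 67*W/9 (q(W) = (1*(3 - 8/3 + (-8/3)²))*W = (1*(3 - 8/3 + 64/9))*W = (1*(67/9))*W = 67*W/9)
q(4)*((37 + 54) - 8) = ((67/9)*4)*((37 + 54) - 8) = 268*(91 - 8)/9 = (268/9)*83 = 22244/9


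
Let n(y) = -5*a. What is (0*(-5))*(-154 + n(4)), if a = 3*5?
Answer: 0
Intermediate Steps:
a = 15
n(y) = -75 (n(y) = -5*15 = -75)
(0*(-5))*(-154 + n(4)) = (0*(-5))*(-154 - 75) = 0*(-229) = 0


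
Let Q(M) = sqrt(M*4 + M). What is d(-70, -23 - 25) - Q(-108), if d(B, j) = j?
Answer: -48 - 6*I*sqrt(15) ≈ -48.0 - 23.238*I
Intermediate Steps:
Q(M) = sqrt(5)*sqrt(M) (Q(M) = sqrt(4*M + M) = sqrt(5*M) = sqrt(5)*sqrt(M))
d(-70, -23 - 25) - Q(-108) = (-23 - 25) - sqrt(5)*sqrt(-108) = -48 - sqrt(5)*6*I*sqrt(3) = -48 - 6*I*sqrt(15)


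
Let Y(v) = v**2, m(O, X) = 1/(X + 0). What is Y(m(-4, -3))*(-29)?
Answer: -29/9 ≈ -3.2222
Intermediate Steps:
m(O, X) = 1/X
Y(m(-4, -3))*(-29) = (1/(-3))**2*(-29) = (-1/3)**2*(-29) = (1/9)*(-29) = -29/9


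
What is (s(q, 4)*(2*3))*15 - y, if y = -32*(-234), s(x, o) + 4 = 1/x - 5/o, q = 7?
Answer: -111267/14 ≈ -7947.6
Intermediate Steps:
s(x, o) = -4 + 1/x - 5/o (s(x, o) = -4 + (1/x - 5/o) = -4 + 1/x - 5/o)
y = 7488
(s(q, 4)*(2*3))*15 - y = ((-4 + 1/7 - 5/4)*(2*3))*15 - 1*7488 = ((-4 + ⅐ - 5*¼)*6)*15 - 7488 = ((-4 + ⅐ - 5/4)*6)*15 - 7488 = -143/28*6*15 - 7488 = -429/14*15 - 7488 = -6435/14 - 7488 = -111267/14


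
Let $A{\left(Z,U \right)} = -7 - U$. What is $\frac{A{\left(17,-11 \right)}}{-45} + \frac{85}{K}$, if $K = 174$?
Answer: $\frac{1043}{2610} \approx 0.39962$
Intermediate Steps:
$\frac{A{\left(17,-11 \right)}}{-45} + \frac{85}{K} = \frac{-7 - -11}{-45} + \frac{85}{174} = \left(-7 + 11\right) \left(- \frac{1}{45}\right) + 85 \cdot \frac{1}{174} = 4 \left(- \frac{1}{45}\right) + \frac{85}{174} = - \frac{4}{45} + \frac{85}{174} = \frac{1043}{2610}$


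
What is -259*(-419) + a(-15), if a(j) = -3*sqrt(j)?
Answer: 108521 - 3*I*sqrt(15) ≈ 1.0852e+5 - 11.619*I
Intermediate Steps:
-259*(-419) + a(-15) = -259*(-419) - 3*I*sqrt(15) = 108521 - 3*I*sqrt(15)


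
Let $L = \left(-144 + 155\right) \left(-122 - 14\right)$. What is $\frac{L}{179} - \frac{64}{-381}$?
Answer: $- \frac{558520}{68199} \approx -8.1896$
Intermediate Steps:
$L = -1496$ ($L = 11 \left(-136\right) = -1496$)
$\frac{L}{179} - \frac{64}{-381} = - \frac{1496}{179} - \frac{64}{-381} = \left(-1496\right) \frac{1}{179} - - \frac{64}{381} = - \frac{1496}{179} + \frac{64}{381} = - \frac{558520}{68199}$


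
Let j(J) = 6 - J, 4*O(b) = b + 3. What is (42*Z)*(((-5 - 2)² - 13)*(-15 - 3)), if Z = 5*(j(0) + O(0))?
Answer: -918540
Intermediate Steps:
O(b) = ¾ + b/4 (O(b) = (b + 3)/4 = (3 + b)/4 = ¾ + b/4)
Z = 135/4 (Z = 5*((6 - 1*0) + (¾ + (¼)*0)) = 5*((6 + 0) + (¾ + 0)) = 5*(6 + ¾) = 5*(27/4) = 135/4 ≈ 33.750)
(42*Z)*(((-5 - 2)² - 13)*(-15 - 3)) = (42*(135/4))*(((-5 - 2)² - 13)*(-15 - 3)) = 2835*(((-7)² - 13)*(-18))/2 = 2835*((49 - 13)*(-18))/2 = 2835*(36*(-18))/2 = (2835/2)*(-648) = -918540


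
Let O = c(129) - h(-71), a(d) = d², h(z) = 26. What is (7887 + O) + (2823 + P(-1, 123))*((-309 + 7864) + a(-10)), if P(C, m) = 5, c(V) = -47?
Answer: 21656154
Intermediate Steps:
O = -73 (O = -47 - 1*26 = -47 - 26 = -73)
(7887 + O) + (2823 + P(-1, 123))*((-309 + 7864) + a(-10)) = (7887 - 73) + (2823 + 5)*((-309 + 7864) + (-10)²) = 7814 + 2828*(7555 + 100) = 7814 + 2828*7655 = 7814 + 21648340 = 21656154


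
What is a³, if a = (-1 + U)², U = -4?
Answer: 15625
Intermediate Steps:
a = 25 (a = (-1 - 4)² = (-5)² = 25)
a³ = 25³ = 15625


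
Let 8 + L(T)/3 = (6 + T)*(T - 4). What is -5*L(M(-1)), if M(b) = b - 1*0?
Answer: 495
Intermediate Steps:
M(b) = b (M(b) = b + 0 = b)
L(T) = -24 + 3*(-4 + T)*(6 + T) (L(T) = -24 + 3*((6 + T)*(T - 4)) = -24 + 3*((6 + T)*(-4 + T)) = -24 + 3*((-4 + T)*(6 + T)) = -24 + 3*(-4 + T)*(6 + T))
-5*L(M(-1)) = -5*(-96 + 3*(-1)² + 6*(-1)) = -5*(-96 + 3*1 - 6) = -5*(-96 + 3 - 6) = -5*(-99) = 495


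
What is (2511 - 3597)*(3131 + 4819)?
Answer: -8633700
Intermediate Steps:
(2511 - 3597)*(3131 + 4819) = -1086*7950 = -8633700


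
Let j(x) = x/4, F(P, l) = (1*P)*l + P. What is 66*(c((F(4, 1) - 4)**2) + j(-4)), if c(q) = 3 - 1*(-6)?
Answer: 528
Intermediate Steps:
F(P, l) = P + P*l (F(P, l) = P*l + P = P + P*l)
j(x) = x/4 (j(x) = x*(1/4) = x/4)
c(q) = 9 (c(q) = 3 + 6 = 9)
66*(c((F(4, 1) - 4)**2) + j(-4)) = 66*(9 + (1/4)*(-4)) = 66*(9 - 1) = 66*8 = 528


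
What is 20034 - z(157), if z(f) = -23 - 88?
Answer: 20145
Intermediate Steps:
z(f) = -111
20034 - z(157) = 20034 - 1*(-111) = 20034 + 111 = 20145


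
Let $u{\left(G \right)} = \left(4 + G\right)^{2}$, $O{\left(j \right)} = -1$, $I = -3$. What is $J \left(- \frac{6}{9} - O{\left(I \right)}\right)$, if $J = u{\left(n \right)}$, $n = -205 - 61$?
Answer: $\frac{68644}{3} \approx 22881.0$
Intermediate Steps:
$n = -266$ ($n = -205 - 61 = -266$)
$J = 68644$ ($J = \left(4 - 266\right)^{2} = \left(-262\right)^{2} = 68644$)
$J \left(- \frac{6}{9} - O{\left(I \right)}\right) = 68644 \left(- \frac{6}{9} - -1\right) = 68644 \left(\left(-6\right) \frac{1}{9} + 1\right) = 68644 \left(- \frac{2}{3} + 1\right) = 68644 \cdot \frac{1}{3} = \frac{68644}{3}$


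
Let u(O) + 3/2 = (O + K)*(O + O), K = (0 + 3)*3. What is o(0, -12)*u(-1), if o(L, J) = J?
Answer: 210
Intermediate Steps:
K = 9 (K = 3*3 = 9)
u(O) = -3/2 + 2*O*(9 + O) (u(O) = -3/2 + (O + 9)*(O + O) = -3/2 + (9 + O)*(2*O) = -3/2 + 2*O*(9 + O))
o(0, -12)*u(-1) = -12*(-3/2 + 2*(-1)² + 18*(-1)) = -12*(-3/2 + 2*1 - 18) = -12*(-3/2 + 2 - 18) = -12*(-35/2) = 210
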